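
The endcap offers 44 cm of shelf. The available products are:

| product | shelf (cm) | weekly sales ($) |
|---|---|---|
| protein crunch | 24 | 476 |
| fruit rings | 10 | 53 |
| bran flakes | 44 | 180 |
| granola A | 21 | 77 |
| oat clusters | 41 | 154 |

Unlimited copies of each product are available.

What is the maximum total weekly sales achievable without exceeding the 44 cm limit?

582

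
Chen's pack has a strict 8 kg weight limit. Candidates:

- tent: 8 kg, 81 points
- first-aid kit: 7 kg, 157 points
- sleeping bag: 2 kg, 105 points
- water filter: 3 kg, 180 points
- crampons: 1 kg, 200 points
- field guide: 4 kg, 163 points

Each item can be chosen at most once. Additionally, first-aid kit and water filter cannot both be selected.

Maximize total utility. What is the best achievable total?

543

The ratio heuristic lands on sleeping bag + water filter + crampons (485) but leaves 2 kg idle.
The 2 kg tied up in sleeping bag is better spent on field guide — total rises to 543 (8 kg).
An exhaustive check of the 64 subsets confirms 543.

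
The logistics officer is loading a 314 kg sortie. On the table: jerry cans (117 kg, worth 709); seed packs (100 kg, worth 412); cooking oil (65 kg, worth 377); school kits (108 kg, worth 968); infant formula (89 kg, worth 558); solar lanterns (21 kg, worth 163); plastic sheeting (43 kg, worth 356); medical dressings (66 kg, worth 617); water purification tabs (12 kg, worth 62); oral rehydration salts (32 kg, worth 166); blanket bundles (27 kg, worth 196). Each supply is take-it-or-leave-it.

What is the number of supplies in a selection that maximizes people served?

Best achievable people served is 2528.
For example school kits + solar lanterns + plastic sheeting + medical dressings + water purification tabs + oral rehydration salts + blanket bundles achieves it, using 309 kg.
Any selection reaching 2528 contains exactly 7 supplies.

7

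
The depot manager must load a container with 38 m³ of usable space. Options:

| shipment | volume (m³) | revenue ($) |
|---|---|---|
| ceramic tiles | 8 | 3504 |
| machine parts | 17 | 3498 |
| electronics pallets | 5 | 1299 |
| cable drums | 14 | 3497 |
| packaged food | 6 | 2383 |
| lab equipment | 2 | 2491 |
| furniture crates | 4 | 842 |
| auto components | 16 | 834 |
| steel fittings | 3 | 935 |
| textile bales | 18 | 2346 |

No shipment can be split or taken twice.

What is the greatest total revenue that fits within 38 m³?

14109

Ceramic tiles + electronics pallets + cable drums + packaged food + lab equipment + steel fittings uses 38 of the 38 m³ and totals 14109.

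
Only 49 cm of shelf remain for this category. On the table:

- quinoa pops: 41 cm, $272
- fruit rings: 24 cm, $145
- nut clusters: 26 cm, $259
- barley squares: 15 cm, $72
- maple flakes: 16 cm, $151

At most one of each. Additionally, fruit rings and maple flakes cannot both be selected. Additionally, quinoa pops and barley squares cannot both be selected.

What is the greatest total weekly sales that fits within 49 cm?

410

Taking nut clusters + maple flakes: 42 cm used, 410 in weekly sales.
The closest alternative, nut clusters + barley squares, reaches only 331.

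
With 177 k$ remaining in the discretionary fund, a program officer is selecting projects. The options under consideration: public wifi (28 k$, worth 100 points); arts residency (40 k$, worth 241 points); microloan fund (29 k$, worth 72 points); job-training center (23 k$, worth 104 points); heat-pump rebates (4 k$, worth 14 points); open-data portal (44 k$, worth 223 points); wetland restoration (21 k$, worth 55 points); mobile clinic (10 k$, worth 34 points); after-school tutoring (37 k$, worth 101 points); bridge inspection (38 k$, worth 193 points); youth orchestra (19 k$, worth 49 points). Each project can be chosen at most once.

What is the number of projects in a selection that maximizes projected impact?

6

The maximum projected impact within 177 k$ is 875.
public wifi + arts residency + job-training center + heat-pump rebates + open-data portal + bridge inspection hits 875 at 177 k$.
Every optimal selection uses 6 projects.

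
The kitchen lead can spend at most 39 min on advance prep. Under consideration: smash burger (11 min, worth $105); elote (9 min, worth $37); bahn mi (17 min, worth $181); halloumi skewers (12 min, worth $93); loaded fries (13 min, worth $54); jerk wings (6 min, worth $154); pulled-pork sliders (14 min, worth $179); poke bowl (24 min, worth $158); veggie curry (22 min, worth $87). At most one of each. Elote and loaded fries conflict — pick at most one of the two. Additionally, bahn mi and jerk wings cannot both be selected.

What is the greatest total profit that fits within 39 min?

438

Taking smash burger + jerk wings + pulled-pork sliders: 31 min used, 438 in profit.
Next best is halloumi skewers + jerk wings + pulled-pork sliders at 426 (32 min) — short by 12.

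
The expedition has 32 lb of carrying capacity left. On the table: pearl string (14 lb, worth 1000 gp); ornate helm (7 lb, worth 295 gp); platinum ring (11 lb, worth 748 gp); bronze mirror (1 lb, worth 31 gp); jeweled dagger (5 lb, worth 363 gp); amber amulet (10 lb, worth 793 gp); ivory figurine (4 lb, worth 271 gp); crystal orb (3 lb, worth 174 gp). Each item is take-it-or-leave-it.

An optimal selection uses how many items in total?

4

Optimal total is 2330.
For example pearl string + jeweled dagger + amber amulet + crystal orb achieves it, using 32 lb.
Any selection reaching 2330 contains exactly 4 items.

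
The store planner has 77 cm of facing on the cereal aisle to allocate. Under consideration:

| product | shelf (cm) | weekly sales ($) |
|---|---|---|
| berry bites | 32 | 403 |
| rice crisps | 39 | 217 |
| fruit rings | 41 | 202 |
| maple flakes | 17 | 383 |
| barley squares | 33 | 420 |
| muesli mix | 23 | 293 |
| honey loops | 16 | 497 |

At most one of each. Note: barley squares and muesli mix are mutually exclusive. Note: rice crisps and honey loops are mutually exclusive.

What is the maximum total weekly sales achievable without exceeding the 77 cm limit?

Filling by ratio: maple flakes + muesli mix + honey loops for 1173, with 21 cm left unused.
Dropping muesli mix frees 23 cm; slotting in barley squares (33 cm) lifts the total to 1300 at 66 cm.
That's the maximum — no feasible swap from here does better than 1300.

1300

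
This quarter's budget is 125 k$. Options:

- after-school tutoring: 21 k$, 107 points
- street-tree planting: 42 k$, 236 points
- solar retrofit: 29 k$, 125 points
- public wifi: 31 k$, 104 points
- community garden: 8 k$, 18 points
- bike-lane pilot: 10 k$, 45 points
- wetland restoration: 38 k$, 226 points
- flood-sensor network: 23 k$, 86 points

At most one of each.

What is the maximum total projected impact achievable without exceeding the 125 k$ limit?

Greedy by ratio would take after-school tutoring + street-tree planting + community garden + bike-lane pilot + wetland restoration: 119 k$ used, total 632.
Dropping community garden and bike-lane pilot frees 18 k$; slotting in flood-sensor network (23 k$) lifts the total to 655 at 124 k$.

655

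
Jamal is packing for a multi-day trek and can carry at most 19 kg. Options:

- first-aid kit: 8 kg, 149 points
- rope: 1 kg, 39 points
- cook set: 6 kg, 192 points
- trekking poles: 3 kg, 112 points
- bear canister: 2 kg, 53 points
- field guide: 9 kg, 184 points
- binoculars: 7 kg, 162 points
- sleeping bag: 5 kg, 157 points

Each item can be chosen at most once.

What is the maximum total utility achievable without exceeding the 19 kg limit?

Ranking by ratio (utility/kg): rope 39.00, trekking poles 37.33, cook set 32.00, sleeping bag 31.40.
Greedy by ratio would take rope + cook set + trekking poles + bear canister + sleeping bag: 17 kg used, total 553.
The 5 kg tied up in sleeping bag is better spent on binoculars — total rises to 558 (19 kg).
The closest alternative, rope + cook set + trekking poles + bear canister + sleeping bag, reaches only 553.

558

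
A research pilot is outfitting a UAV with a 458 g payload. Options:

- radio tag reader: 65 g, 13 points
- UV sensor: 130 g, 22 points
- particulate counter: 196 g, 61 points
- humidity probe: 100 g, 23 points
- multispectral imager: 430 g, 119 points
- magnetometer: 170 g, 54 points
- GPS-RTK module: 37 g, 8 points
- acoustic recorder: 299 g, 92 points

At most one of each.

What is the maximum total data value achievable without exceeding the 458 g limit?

A density-first pass picks particulate counter + magnetometer + GPS-RTK module — 123 at 403 g.
The 37 g tied up in GPS-RTK module is better spent on radio tag reader — total rises to 128 (431 g).
Next best is particulate counter + magnetometer + GPS-RTK module at 123 (403 g) — short by 5.

128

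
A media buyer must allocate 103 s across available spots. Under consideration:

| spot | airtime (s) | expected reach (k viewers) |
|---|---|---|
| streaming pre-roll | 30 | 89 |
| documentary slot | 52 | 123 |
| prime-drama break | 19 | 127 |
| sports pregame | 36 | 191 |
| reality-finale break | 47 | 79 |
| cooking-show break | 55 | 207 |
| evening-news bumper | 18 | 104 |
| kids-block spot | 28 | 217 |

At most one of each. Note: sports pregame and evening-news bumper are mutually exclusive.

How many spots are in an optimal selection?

3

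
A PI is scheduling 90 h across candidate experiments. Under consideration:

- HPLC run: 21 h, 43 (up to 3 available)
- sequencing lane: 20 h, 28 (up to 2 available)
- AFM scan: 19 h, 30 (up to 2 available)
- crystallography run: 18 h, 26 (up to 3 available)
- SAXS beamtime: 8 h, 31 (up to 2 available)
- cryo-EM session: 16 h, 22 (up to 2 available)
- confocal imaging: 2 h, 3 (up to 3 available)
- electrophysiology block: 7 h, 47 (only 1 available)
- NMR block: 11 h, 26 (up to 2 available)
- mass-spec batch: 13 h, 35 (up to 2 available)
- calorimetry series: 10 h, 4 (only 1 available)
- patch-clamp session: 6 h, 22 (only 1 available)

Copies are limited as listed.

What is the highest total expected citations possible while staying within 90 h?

The ratio heuristic lands on 2×SAXS beamtime + 3×confocal imaging + electrophysiology block + 2×NMR block + 2×mass-spec batch + patch-clamp session (262) but leaves 7 h idle.
Dropping 2×confocal imaging and NMR block frees 15 h; slotting in HPLC run (21 h) lifts the total to 273 at 89 h.
That's the maximum — no swap from here does better than 273.

273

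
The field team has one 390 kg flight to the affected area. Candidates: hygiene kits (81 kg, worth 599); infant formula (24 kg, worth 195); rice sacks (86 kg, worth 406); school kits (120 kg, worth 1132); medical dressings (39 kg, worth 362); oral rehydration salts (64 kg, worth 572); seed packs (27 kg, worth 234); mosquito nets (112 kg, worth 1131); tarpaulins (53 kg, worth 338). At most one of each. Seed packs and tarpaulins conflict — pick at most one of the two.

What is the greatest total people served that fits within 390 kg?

3626

Taking infant formula + school kits + medical dressings + oral rehydration salts + seed packs + mosquito nets: 386 kg used, 3626 in people served.
The closest alternative, school kits + medical dressings + oral rehydration salts + mosquito nets + tarpaulins, reaches only 3535.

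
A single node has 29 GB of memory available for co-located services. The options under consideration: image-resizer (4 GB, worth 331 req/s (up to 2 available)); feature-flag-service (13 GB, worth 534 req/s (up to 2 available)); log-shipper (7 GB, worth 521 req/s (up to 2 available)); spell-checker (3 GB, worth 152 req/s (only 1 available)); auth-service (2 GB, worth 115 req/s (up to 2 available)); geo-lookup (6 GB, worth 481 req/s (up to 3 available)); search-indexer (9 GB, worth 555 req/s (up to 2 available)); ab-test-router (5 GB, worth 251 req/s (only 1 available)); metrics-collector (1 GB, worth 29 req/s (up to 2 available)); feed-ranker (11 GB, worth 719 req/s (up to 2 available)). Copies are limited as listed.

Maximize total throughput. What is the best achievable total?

2295

By throughput per GB: image-resizer 82.75, geo-lookup 80.17, log-shipper 74.43, feed-ranker 65.36 lead.
A density-first pass picks 2×image-resizer + auth-service + 3×geo-lookup + metrics-collector — 2249 at 29 GB.
Replace image-resizer and auth-service and metrics-collector with log-shipper: the trade gains 46 net, giving 2295 at 29 GB.
No other feasible combination exceeds 2295.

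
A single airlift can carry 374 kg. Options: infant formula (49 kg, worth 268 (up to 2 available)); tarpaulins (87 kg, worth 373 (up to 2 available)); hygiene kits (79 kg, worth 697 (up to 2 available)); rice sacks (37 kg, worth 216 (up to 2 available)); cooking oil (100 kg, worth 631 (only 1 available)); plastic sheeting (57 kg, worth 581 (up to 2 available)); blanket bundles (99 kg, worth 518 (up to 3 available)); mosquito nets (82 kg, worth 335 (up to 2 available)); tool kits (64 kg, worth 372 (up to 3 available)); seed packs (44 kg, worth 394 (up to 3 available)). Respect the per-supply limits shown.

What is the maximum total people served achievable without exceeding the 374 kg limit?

3344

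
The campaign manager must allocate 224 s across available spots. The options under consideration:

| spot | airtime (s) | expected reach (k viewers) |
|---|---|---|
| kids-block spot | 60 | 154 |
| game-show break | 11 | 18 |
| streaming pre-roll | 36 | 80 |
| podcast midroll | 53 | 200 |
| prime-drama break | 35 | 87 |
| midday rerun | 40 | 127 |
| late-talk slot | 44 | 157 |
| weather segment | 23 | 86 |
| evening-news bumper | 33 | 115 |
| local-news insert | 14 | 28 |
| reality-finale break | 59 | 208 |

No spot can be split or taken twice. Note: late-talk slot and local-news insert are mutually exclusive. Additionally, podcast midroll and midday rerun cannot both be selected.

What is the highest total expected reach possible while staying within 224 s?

By expected reach per s: podcast midroll 3.77, weather segment 3.74, late-talk slot 3.57, reality-finale break 3.53 lead.
Best packing: game-show break + podcast midroll + late-talk slot + weather segment + evening-news bumper + reality-finale break — 223 s, 784 total.

784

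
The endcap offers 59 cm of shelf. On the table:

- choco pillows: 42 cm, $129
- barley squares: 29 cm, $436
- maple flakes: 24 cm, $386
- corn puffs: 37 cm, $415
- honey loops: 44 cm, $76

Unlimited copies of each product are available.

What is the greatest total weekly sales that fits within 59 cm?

872

Taking the top-ratio products first gives 2×maple flakes for 772 (48 cm).
Dropping 2×maple flakes frees 48 cm; slotting in 2×barley squares (58 cm) lifts the total to 872 at 58 cm.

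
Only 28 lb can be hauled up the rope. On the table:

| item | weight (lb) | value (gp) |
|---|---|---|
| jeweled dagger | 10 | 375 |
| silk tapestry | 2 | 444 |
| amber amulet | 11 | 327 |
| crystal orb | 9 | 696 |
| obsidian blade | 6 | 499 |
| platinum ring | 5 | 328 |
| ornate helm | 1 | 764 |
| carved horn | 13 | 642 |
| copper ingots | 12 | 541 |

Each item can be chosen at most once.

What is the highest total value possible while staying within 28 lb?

2778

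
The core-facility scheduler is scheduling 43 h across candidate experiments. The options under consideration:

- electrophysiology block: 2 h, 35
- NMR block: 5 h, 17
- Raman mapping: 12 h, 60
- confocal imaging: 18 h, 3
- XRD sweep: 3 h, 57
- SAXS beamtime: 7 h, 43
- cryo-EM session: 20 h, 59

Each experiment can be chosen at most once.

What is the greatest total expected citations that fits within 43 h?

228

Ranking by ratio (expected citations/h): XRD sweep 19.00, electrophysiology block 17.50, SAXS beamtime 6.14.
Taking the top-ratio experiments first gives electrophysiology block + NMR block + Raman mapping + XRD sweep + SAXS beamtime for 212 (29 h).
Replace SAXS beamtime with cryo-EM session: the trade gains 16 net, giving 228 at 42 h.
Nothing else within 43 h beats 228.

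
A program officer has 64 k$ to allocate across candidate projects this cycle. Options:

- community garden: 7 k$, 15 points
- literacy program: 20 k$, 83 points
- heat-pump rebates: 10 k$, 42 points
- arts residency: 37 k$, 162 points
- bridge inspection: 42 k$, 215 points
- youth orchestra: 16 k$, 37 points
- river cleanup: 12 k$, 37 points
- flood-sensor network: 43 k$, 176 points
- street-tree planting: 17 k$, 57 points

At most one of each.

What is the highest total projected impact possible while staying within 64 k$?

A density-first pass picks heat-pump rebates + bridge inspection + river cleanup — 294 at 64 k$.
Dropping heat-pump rebates and river cleanup frees 22 k$; slotting in literacy program (20 k$) lifts the total to 298 at 62 k$.

298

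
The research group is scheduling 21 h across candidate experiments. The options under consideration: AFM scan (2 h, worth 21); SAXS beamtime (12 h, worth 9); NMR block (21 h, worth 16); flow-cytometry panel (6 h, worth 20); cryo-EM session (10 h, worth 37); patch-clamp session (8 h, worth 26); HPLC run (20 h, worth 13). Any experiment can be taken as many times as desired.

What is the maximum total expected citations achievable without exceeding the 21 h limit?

Best packing: 10×AFM scan — 20 h, 210 total.
No other feasible combination exceeds 210.

210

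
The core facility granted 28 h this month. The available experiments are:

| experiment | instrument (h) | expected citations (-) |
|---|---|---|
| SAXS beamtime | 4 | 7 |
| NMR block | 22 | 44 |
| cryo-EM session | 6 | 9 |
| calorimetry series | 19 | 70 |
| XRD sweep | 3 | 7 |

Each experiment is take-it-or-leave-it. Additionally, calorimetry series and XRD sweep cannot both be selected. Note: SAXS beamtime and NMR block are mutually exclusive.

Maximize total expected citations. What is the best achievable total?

79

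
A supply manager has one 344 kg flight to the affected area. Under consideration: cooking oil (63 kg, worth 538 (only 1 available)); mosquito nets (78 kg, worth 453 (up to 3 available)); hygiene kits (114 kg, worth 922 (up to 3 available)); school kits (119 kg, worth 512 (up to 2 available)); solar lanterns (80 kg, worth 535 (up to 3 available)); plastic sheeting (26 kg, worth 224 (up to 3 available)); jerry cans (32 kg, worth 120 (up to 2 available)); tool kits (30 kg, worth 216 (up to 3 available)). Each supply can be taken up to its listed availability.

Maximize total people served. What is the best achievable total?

Ranking by ratio (people served/kg): plastic sheeting 8.62, cooking oil 8.54, hygiene kits 8.09, tool kits 7.20.
A density-first pass picks cooking oil + hygiene kits + 3×plastic sheeting + 2×tool kits — 2564 at 315 kg.
Dropping plastic sheeting and 2×tool kits frees 86 kg; slotting in hygiene kits (114 kg) lifts the total to 2830 at 343 kg.
No other feasible combination exceeds 2830.

2830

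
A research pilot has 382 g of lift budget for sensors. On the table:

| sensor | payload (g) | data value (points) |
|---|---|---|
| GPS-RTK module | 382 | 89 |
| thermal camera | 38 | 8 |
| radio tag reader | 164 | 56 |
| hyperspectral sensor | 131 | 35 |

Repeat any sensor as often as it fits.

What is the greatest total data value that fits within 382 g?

120

The ratio ordering already packs tightly: thermal camera + 2×radio tag reader, 366 g, 120.
That's the maximum — no swap from here does better than 120.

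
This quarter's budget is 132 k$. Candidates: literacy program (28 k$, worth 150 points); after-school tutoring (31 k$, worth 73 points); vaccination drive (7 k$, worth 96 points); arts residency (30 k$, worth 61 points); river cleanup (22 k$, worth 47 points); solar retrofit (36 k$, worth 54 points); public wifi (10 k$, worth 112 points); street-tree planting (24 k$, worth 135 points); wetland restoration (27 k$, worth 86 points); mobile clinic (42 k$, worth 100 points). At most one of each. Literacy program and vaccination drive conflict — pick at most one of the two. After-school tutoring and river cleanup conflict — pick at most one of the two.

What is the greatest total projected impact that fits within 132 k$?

583

Literacy program + public wifi + street-tree planting + wetland restoration + mobile clinic uses 131 of the 132 k$ and totals 583.
The closest alternative, vaccination drive + river cleanup + public wifi + street-tree planting + wetland restoration + mobile clinic, reaches only 576.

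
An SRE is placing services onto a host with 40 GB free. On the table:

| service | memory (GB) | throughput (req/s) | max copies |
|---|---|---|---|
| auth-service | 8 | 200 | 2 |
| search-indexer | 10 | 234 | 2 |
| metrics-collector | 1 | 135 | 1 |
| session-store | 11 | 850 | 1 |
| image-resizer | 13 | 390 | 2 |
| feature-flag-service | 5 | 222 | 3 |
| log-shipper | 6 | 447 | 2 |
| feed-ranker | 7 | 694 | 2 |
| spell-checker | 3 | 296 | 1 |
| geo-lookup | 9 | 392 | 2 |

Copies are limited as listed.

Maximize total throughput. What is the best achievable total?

3428

Ranking by ratio (throughput/GB): metrics-collector 135.00, feed-ranker 99.14, spell-checker 98.67.
A density-first pass picks metrics-collector + session-store + feature-flag-service + log-shipper + 2×feed-ranker + spell-checker — 3338 at 40 GB.
The 6 GB tied up in metrics-collector and feature-flag-service is better spent on log-shipper — total rises to 3428 (40 GB).
That's the maximum — no swap from here does better than 3428.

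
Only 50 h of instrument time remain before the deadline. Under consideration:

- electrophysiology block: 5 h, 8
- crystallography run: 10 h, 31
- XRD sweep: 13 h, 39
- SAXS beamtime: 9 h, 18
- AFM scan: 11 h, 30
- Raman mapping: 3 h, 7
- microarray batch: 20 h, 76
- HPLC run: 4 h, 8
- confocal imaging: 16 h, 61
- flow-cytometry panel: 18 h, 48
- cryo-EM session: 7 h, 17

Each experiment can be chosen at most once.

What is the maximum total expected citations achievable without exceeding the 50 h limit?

176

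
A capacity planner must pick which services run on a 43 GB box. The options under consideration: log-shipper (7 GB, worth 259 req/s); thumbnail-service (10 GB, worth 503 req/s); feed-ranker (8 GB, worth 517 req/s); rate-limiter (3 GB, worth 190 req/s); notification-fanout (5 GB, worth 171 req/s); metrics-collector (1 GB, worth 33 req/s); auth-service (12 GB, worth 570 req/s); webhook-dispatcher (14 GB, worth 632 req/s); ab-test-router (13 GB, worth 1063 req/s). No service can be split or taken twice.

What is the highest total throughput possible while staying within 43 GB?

Taking the top-ratio services first gives log-shipper + thumbnail-service + feed-ranker + rate-limiter + metrics-collector + ab-test-router for 2565 (42 GB).
Dropping log-shipper and rate-limiter and metrics-collector frees 11 GB; slotting in auth-service (12 GB) lifts the total to 2653 at 43 GB.
Every other selection either busts 43 GB or fails to beat 2653.

2653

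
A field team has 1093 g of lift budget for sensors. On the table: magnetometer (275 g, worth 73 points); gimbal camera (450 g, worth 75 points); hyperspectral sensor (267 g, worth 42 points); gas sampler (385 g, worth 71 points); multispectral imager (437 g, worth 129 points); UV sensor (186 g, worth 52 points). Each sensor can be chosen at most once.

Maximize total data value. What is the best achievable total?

256

Taking the top-ratio sensors first gives magnetometer + multispectral imager + UV sensor for 254 (898 g).
The 275 g tied up in magnetometer is better spent on gimbal camera — total rises to 256 (1073 g).
Runner-up magnetometer + multispectral imager + UV sensor tops out at 254.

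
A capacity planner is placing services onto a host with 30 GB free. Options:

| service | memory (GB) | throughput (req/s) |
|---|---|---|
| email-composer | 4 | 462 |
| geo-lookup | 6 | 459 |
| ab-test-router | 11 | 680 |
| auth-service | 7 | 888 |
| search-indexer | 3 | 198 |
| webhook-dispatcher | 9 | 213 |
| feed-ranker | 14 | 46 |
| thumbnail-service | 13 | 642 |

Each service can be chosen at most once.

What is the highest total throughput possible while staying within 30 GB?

Taking the top-ratio services first gives email-composer + geo-lookup + auth-service + search-indexer + webhook-dispatcher for 2220 (29 GB).
Dropping search-indexer and webhook-dispatcher frees 12 GB; slotting in ab-test-router (11 GB) lifts the total to 2489 at 28 GB.
The closest alternative, email-composer + geo-lookup + auth-service + thumbnail-service, reaches only 2451.

2489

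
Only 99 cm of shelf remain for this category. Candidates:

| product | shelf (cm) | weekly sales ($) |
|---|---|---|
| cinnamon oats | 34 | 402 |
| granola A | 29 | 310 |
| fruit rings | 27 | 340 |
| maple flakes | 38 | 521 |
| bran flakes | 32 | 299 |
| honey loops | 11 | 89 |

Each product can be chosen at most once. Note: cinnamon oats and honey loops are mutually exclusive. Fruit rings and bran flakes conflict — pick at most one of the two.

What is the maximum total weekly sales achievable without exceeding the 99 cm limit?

1263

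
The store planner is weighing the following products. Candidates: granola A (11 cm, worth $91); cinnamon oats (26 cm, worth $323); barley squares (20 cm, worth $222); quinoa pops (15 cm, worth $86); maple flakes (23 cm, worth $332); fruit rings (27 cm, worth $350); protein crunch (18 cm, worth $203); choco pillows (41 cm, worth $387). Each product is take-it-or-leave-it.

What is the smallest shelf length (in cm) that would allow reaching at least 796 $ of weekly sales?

Look for the lowest-shelf combination reaching 796.
Taking cinnamon oats + maple flakes + protein crunch gives 858 (≥ 796) for 67 cm.
No combination under 67 cm hits 796.

67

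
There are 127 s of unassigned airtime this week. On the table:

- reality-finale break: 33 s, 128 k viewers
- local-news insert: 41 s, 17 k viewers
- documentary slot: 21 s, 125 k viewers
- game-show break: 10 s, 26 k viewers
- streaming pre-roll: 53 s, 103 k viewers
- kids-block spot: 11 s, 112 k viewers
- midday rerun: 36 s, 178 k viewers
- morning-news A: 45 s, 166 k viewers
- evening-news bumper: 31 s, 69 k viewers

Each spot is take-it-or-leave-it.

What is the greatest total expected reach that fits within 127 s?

607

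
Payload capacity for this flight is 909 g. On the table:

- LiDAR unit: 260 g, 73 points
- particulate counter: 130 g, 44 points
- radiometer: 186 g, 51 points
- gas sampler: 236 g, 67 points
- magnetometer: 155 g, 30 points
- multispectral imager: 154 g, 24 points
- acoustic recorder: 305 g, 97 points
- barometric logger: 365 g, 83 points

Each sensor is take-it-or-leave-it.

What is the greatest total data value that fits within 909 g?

265

The ratio heuristic lands on particulate counter + radiometer + gas sampler + acoustic recorder (259) but leaves 52 g idle.
Dropping gas sampler frees 236 g; slotting in LiDAR unit (260 g) lifts the total to 265 at 881 g.
The closest alternative, particulate counter + radiometer + gas sampler + acoustic recorder, reaches only 259.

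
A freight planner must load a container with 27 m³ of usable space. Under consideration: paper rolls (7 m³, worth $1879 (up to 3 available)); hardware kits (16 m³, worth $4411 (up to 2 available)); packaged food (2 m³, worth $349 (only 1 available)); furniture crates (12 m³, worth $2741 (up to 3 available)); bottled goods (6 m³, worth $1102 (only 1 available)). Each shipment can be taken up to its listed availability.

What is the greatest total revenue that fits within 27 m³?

Ranking by ratio (revenue/m³): hardware kits 275.69, paper rolls 268.43, furniture crates 228.42, bottled goods 183.67.
Taking the top-ratio shipments first gives paper rolls + hardware kits + packaged food for 6639 (25 m³).
The 18 m³ tied up in hardware kits and packaged food is better spent on 2×paper rolls + bottled goods — total rises to 6739 (27 m³).
Nothing else within 27 m³ beats 6739.

6739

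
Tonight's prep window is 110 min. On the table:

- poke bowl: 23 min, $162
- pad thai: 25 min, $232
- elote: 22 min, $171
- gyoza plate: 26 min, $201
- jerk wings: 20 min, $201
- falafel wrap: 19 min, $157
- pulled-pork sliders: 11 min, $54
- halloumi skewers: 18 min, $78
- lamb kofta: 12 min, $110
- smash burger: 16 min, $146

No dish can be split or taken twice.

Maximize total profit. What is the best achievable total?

951

Greedy by ratio would take pad thai + jerk wings + falafel wrap + pulled-pork sliders + lamb kofta + smash burger: 103 min used, total 900.
But pad thai + elote + gyoza plate + jerk wings + smash burger fits in 109 min and reaches 951.
No other feasible combination exceeds 951.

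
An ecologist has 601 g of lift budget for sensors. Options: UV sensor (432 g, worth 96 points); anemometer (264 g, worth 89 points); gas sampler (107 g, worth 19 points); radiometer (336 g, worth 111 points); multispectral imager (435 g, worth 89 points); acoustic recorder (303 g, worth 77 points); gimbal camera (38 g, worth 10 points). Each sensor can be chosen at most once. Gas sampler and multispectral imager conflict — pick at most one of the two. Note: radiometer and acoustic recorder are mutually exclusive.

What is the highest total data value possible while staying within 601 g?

200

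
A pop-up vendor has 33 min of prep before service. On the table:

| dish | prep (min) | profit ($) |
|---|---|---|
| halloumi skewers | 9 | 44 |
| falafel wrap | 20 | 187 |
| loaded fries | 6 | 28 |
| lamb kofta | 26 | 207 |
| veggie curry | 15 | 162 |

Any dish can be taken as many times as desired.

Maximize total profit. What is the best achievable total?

Ranking by ratio (profit/min): veggie curry 10.80, falafel wrap 9.35, lamb kofta 7.96.
Best packing: 2×veggie curry — 30 min, 324 total.

324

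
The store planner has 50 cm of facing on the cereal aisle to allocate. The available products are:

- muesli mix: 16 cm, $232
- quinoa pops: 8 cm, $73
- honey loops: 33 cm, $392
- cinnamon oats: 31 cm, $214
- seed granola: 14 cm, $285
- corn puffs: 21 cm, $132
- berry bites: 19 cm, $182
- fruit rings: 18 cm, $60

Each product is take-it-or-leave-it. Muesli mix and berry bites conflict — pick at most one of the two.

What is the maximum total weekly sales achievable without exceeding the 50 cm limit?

677

Taking honey loops + seed granola: 47 cm used, 677 in weekly sales.
Next best is muesli mix + honey loops at 624 (49 cm) — short by 53.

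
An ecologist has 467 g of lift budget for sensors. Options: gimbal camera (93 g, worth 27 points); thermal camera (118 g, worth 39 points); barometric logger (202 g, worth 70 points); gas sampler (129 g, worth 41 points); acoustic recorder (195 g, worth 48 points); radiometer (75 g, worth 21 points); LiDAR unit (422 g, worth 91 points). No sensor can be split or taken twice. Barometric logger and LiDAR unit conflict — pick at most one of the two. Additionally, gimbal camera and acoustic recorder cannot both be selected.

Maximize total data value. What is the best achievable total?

150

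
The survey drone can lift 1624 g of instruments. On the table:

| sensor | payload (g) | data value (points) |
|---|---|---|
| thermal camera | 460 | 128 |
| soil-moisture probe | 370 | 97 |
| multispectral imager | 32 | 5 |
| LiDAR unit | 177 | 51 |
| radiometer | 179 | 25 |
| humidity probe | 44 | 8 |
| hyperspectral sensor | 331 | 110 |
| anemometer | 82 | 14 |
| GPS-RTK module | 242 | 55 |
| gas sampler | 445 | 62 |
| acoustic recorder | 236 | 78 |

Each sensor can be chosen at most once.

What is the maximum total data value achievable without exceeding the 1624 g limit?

By data value per g: hyperspectral sensor 0.33, acoustic recorder 0.33, LiDAR unit 0.29, thermal camera 0.28 lead.
The ratio ordering already packs tightly: thermal camera + soil-moisture probe + LiDAR unit + humidity probe + hyperspectral sensor + acoustic recorder, 1618 g, 472.
Every other selection either busts 1624 g or fails to beat 472.

472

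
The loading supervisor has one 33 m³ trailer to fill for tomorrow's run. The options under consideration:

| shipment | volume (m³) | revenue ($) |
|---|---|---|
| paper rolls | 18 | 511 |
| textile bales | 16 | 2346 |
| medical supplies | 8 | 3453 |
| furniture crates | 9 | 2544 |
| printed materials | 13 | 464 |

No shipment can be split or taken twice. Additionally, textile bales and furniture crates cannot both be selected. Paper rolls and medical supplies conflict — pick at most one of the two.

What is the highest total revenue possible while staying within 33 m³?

6461

By revenue per m³: medical supplies 431.62, furniture crates 282.67, textile bales 146.62 lead.
Medical supplies + furniture crates + printed materials uses 30 of the 33 m³ and totals 6461.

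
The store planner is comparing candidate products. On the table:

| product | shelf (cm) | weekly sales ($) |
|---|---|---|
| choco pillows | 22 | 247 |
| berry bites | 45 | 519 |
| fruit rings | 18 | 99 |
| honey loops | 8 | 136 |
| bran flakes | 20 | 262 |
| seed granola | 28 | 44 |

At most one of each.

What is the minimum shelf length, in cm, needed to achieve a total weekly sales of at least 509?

Look for the lowest-shelf combination reaching 509.
Taking choco pillows + bran flakes gives 509 (≥ 509) for 42 cm.
Any bundle with less than 42 cm falls short of 509.

42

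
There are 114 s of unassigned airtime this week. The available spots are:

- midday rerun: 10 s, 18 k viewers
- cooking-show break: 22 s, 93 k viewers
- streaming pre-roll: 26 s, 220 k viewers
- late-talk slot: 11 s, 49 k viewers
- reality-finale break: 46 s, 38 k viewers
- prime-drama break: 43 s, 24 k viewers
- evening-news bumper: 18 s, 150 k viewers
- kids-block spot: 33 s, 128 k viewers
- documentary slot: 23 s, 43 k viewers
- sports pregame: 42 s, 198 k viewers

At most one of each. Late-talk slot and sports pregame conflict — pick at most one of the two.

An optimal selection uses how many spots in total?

Optimal total is 661.
cooking-show break + streaming pre-roll + evening-news bumper + sports pregame hits 661 at 108 s.
Every optimal selection uses 4 spots.

4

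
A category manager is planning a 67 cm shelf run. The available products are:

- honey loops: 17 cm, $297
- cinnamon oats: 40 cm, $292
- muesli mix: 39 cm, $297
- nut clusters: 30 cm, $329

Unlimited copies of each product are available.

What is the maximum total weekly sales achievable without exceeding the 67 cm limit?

923

Greedy by ratio would take 3×honey loops: 51 cm used, total 891.
Dropping honey loops frees 17 cm; slotting in nut clusters (30 cm) lifts the total to 923 at 64 cm.
The spare 3 cm is too small for any remaining product, and no exchange beats 923.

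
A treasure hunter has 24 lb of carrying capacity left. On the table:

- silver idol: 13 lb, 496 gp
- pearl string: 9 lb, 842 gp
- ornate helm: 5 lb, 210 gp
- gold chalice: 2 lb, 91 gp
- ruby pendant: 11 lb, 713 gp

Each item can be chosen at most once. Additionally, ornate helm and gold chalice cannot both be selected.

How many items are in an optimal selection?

Optimal total is 1646.
One optimal bundle: pearl string + gold chalice + ruby pendant (22 lb).
Any selection reaching 1646 contains exactly 3 items.

3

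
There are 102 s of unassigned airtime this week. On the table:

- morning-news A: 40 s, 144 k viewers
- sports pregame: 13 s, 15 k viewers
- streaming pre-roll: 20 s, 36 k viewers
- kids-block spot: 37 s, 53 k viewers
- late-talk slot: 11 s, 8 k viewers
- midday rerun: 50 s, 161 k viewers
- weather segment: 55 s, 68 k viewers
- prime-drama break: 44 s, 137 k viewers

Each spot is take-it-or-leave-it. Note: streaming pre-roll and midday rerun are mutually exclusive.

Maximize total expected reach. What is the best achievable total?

Ranking by ratio (expected reach/s): morning-news A 3.60, midday rerun 3.22, prime-drama break 3.11, streaming pre-roll 1.80.
The ratio ordering already packs tightly: morning-news A + late-talk slot + midday rerun, 101 s, 313.
An exhaustive check of the 256 subsets confirms 313.

313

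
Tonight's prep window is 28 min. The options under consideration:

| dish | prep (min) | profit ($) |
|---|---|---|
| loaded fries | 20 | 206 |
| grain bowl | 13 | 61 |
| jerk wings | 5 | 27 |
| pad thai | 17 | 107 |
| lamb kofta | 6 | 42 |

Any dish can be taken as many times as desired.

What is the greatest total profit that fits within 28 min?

Ranking by ratio (profit/min): loaded fries 10.30, lamb kofta 7.00, pad thai 6.29, jerk wings 5.40.
Best packing: loaded fries + lamb kofta — 26 min, 248 total.

248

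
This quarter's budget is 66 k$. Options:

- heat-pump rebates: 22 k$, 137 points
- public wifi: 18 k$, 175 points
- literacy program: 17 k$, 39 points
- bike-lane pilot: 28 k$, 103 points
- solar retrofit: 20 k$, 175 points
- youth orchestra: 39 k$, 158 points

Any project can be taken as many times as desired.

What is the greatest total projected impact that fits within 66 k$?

Best packing: 3×public wifi — 54 k$, 525 total.
The spare 12 k$ is too small for any remaining project, and no exchange beats 525.

525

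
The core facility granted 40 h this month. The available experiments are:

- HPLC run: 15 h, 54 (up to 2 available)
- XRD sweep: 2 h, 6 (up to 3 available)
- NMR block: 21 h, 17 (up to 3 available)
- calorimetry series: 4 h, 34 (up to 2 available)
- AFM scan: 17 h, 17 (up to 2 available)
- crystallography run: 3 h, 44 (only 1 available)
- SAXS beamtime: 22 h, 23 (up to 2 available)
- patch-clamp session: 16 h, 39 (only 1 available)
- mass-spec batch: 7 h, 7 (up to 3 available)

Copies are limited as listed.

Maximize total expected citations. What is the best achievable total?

192

Ranking by ratio (expected citations/h): crystallography run 14.67, calorimetry series 8.50, HPLC run 3.60, XRD sweep 3.00.
The ratio heuristic lands on HPLC run + 3×XRD sweep + 2×calorimetry series + crystallography run + mass-spec batch (191) but leaves 1 h idle.
Replace 2×XRD sweep and calorimetry series and mass-spec batch with HPLC run: the trade gains 1 net, giving 192 at 39 h.
Nothing else within 40 h beats 192.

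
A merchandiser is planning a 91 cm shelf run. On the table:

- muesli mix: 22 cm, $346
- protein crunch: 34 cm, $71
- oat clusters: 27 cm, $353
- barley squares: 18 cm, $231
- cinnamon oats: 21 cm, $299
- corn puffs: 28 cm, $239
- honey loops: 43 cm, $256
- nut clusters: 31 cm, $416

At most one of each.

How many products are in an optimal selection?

Optimal total is 1229.
For example muesli mix + oat clusters + barley squares + cinnamon oats achieves it, using 88 cm.
All optima have 4 products.

4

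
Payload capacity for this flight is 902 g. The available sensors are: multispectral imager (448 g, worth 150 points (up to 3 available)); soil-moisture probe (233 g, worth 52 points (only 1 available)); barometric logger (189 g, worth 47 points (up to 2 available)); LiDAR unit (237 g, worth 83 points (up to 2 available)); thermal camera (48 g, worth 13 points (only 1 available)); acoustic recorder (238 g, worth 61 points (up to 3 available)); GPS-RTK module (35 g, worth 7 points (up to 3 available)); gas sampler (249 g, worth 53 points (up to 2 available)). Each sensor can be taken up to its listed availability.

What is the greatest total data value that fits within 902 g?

Density check — LiDAR unit 0.35, multispectral imager 0.33, thermal camera 0.27, acoustic recorder 0.26 are the best per g.
Filling by ratio: 2×LiDAR unit + thermal camera + acoustic recorder + 3×GPS-RTK module for 261, with 37 g left unused.
Using the slack differently, 2×multispectral imager comes to 300 at 896 g.
Every other selection either busts 902 g or exceeds an availability limit or fails to beat 300.

300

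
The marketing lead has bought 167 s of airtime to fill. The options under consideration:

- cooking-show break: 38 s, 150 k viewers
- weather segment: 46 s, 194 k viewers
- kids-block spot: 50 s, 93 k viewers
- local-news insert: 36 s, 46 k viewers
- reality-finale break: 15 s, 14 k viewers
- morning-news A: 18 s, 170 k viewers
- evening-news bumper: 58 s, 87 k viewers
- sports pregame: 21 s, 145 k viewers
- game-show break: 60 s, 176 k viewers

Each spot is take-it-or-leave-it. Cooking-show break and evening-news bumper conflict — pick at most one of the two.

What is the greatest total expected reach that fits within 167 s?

705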